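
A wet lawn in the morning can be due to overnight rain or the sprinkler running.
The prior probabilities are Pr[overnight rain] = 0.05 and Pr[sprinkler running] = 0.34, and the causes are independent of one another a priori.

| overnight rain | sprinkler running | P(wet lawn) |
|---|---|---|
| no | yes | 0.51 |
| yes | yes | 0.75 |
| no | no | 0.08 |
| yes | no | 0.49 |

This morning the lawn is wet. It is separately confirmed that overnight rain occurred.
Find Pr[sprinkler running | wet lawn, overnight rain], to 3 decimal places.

For the numerator, keep only sprinkler running=true terms: 0.75×0.34 = 0.255000
The normalizing constant is 0.49×0.66 + 0.75×0.34 = 0.578400
Posterior = 0.255000 / 0.578400 ≈ 0.441

Pr[sprinkler running | wet lawn, overnight rain] ≈ 0.441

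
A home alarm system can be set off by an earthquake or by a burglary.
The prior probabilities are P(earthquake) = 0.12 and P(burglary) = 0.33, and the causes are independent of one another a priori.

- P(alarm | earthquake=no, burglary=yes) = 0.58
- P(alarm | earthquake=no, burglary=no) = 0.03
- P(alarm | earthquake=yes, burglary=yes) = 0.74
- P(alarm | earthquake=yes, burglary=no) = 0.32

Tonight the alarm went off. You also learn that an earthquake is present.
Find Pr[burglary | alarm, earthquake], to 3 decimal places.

Weight on burglary=true, given the evidence: 0.74*0.33 = 0.244200
Normalizer over all consistent configurations: 0.32*0.67 + 0.74*0.33 = 0.458600
P(burglary | alarm, earthquake) = 0.244200/0.458600 ≈ 0.532

Pr[burglary | alarm, earthquake] ≈ 0.532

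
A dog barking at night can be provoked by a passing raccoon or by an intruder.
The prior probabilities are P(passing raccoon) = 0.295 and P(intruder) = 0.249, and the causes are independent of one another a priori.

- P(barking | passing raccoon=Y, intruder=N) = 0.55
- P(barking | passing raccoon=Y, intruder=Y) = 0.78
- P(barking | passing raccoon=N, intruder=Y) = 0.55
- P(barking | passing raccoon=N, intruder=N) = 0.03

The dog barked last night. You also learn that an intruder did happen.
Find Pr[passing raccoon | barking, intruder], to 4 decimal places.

Pr[passing raccoon | barking, intruder] ≈ 0.3724

P(barking | intruder) = 0.55·0.705 + 0.78·0.295 = 0.387750 + 0.230100 = 0.617850
The passing raccoon-present share is 0.78·0.295 = 0.230100.
Hence the posterior is 0.230100/0.617850 ≈ 0.3724.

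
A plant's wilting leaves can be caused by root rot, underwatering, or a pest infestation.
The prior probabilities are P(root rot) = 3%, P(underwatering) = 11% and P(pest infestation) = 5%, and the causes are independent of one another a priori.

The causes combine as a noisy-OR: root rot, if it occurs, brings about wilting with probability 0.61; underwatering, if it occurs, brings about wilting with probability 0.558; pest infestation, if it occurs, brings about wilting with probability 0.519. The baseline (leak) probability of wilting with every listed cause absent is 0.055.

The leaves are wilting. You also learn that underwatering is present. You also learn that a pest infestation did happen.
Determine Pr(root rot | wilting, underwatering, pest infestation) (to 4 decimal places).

Pr(root rot | wilting, underwatering, pest infestation) ≈ 0.0344

Under noisy-OR, P(wilting | causes) = 1 − (1−0.055)·∏(1−qᵢ) over the active causes.
For the numerator, keep only root rot=true terms: 0.921646·0.03 = 0.027649
Normalizer over all consistent configurations: 0.799091·0.97 + 0.921646·0.03 = 0.802767
P(root rot | wilting, underwatering, pest infestation) = 0.027649/0.802767 ≈ 0.0344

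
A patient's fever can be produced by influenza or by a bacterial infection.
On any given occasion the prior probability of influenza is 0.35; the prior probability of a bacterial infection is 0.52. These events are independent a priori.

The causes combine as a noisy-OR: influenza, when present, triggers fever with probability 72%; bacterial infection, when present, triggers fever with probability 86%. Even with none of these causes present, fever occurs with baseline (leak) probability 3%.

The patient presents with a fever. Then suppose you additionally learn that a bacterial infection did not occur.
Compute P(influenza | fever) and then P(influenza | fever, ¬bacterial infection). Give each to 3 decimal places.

P(influenza | fever) ≈ 0.497; P(influenza | fever, ¬bacterial infection) ≈ 0.929

Under noisy-OR, P(fever | causes) = 1 − (1−0.03)·∏(1−qᵢ) over the active causes.
Numerator (weight on configurations with influenza): 0.122371 + 0.175080 = 0.297451
The normalizing constant is 0.03·0.65·0.48 + 0.8642·0.65·0.52 + 0.7284·0.35·0.48 + 0.961976·0.35·0.52 = 0.598911
Posterior = 0.297451 / 0.598911 ≈ 0.497

Now condition on the additional information:
For the numerator, keep only influenza=true terms: 0.7284·0.35 = 0.254940
The normalizing constant is 0.03·0.65 + 0.7284·0.35 = 0.274440
Posterior = 0.254940 / 0.274440 ≈ 0.929
With bacterial infection excluded, influenza must carry more of the explanatory weight for the fever.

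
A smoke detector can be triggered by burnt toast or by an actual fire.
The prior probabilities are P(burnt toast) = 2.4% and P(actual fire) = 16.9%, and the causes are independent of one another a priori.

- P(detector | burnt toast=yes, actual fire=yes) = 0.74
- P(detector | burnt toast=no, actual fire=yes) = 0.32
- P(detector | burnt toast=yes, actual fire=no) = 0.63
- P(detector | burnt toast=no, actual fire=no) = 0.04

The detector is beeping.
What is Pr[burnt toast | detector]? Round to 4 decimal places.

Pr[burnt toast | detector] ≈ 0.1544

Enumerate the 4 (burnt toast, actual fire) configurations and weight by the priors:
  P(detector) = 0.04*0.976*0.831 + 0.32*0.976*0.169 + 0.63*0.024*0.831 + 0.74*0.024*0.169
        = 0.032442 + 0.052782 + 0.012565 + 0.003001 = 0.100790
Keeping only the burnt toast-present terms gives 0.015566, so
  P(burnt toast | detector) = 0.015566 / 0.100790 ≈ 0.1544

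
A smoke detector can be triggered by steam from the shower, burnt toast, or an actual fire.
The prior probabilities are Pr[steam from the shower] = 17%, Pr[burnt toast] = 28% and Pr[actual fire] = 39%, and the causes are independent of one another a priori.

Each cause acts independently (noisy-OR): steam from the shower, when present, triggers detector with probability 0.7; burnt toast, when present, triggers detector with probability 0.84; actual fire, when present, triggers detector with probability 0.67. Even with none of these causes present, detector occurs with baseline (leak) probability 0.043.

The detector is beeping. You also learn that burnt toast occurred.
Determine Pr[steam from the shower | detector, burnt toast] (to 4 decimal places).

Under noisy-OR, P(detector | causes) = 1 − (1−0.043)·∏(1−qᵢ) over the active causes.
Enumerate the 4 (steam from the shower, actual fire) configurations and weight by the priors:
  P(detector | burnt toast) = 0.84688·0.83·0.61 + 0.94947·0.83·0.39 + 0.954064·0.17·0.61 + 0.984841·0.17·0.39
        = 0.428775 + 0.307343 + 0.098936 + 0.065295 = 0.900349
Configurations with steam from the shower contribute 0.164231, so
  P(steam from the shower | detector, burnt toast) = 0.164231 / 0.900349 ≈ 0.1824

Pr[steam from the shower | detector, burnt toast] ≈ 0.1824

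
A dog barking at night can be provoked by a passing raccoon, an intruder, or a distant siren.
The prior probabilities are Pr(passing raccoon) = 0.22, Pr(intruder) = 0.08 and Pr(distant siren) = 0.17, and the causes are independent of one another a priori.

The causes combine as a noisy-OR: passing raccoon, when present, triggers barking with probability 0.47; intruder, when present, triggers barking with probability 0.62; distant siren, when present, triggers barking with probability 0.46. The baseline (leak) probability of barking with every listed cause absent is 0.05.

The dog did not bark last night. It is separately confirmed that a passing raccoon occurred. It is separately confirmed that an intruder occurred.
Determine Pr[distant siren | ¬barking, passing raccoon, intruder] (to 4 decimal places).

Under noisy-OR, P(barking | causes) = 1 − (1−0.05)·∏(1−qᵢ) over the active causes.
P(¬barking | passing raccoon, intruder) = 0.19133·0.83 + 0.103318·0.17 = 0.158804 + 0.017564 = 0.176368
The distant siren-present share is 0.103318·0.17 = 0.017564.
Hence the posterior is 0.017564/0.176368 ≈ 0.0996.

Pr[distant siren | ¬barking, passing raccoon, intruder] ≈ 0.0996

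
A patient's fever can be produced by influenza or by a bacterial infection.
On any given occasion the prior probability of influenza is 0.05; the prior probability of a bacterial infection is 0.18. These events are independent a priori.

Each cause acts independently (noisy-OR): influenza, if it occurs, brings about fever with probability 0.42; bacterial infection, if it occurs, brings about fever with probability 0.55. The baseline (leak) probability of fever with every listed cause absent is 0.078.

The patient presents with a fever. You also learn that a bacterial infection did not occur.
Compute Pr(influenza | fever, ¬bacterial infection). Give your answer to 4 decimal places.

Under noisy-OR, P(fever | causes) = 1 − (1−0.078)·∏(1−qᵢ) over the active causes.
P(fever | ¬bacterial infection) = 0.078·0.95 + 0.46524·0.05 = 0.074100 + 0.023262 = 0.097362
Restricting to configurations with influenza present: 0.46524·0.05 = 0.023262.
So P(influenza | fever, ¬bacterial infection) = 0.023262/0.097362 ≈ 0.2389.

Pr(influenza | fever, ¬bacterial infection) ≈ 0.2389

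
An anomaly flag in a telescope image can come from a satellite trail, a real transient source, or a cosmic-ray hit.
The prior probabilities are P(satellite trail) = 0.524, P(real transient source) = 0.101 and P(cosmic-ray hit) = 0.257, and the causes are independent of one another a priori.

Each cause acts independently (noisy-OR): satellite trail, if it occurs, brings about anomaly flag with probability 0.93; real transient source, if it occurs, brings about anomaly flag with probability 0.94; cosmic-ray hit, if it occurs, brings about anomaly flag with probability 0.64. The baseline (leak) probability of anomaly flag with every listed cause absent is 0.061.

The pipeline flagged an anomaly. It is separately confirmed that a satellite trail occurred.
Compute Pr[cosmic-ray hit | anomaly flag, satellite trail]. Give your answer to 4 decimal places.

Under noisy-OR, P(anomaly flag | causes) = 1 − (1−0.061)·∏(1−qᵢ) over the active causes.
Sum P(anomaly flag|·) weighted by the priors over the 4 (real transient source, cosmic-ray hit) configurations:
  P(anomaly flag | satellite trail) = 0.93427*0.899*0.743 + 0.976337*0.899*0.257 + 0.996056*0.101*0.743 + 0.99858*0.101*0.257
        = 0.624052 + 0.225576 + 0.074747 + 0.025920 = 0.950295
Keeping only the cosmic-ray hit-present terms gives 0.251496, so
  P(cosmic-ray hit | anomaly flag, satellite trail) = 0.251496 / 0.950295 ≈ 0.2647

Pr[cosmic-ray hit | anomaly flag, satellite trail] ≈ 0.2647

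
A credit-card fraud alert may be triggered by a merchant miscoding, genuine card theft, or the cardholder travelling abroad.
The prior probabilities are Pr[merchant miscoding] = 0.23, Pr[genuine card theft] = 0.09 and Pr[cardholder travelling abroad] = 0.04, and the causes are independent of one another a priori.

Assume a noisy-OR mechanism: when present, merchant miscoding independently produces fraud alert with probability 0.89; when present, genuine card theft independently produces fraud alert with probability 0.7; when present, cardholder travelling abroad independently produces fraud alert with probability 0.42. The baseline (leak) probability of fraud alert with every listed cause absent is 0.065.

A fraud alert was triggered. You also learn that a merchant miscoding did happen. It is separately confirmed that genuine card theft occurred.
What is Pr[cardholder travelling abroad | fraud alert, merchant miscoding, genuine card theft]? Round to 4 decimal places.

Under noisy-OR, P(fraud alert | causes) = 1 − (1−0.065)·∏(1−qᵢ) over the active causes.
P(fraud alert | merchant miscoding, genuine card theft) = 0.969145×0.96 + 0.982104×0.04 = 0.930379 + 0.039284 = 0.969663
Restricting to configurations with cardholder travelling abroad present: 0.982104×0.04 = 0.039284.
So P(cardholder travelling abroad | fraud alert, merchant miscoding, genuine card theft) = 0.039284/0.969663 ≈ 0.0405.

Pr[cardholder travelling abroad | fraud alert, merchant miscoding, genuine card theft] ≈ 0.0405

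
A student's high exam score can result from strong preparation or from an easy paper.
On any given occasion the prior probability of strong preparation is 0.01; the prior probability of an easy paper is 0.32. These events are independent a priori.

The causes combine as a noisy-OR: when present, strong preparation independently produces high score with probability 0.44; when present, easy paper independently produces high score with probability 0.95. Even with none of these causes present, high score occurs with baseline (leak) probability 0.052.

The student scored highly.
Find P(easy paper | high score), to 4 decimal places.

P(easy paper | high score) ≈ 0.8887

Under noisy-OR, P(high score | causes) = 1 − (1−0.052)·∏(1−qᵢ) over the active causes.
P(high score) = 0.052·0.99·0.68 + 0.9526·0.99·0.32 + 0.46912·0.01·0.68 + 0.973456·0.01·0.32 = 0.035006 + 0.301784 + 0.003190 + 0.003115 = 0.343095
Of this, 0.304899 comes from 0.301784 + 0.003115 (the easy paper=true cases).
P(easy paper | high score) = 0.304899 / 0.343095 ≈ 0.8887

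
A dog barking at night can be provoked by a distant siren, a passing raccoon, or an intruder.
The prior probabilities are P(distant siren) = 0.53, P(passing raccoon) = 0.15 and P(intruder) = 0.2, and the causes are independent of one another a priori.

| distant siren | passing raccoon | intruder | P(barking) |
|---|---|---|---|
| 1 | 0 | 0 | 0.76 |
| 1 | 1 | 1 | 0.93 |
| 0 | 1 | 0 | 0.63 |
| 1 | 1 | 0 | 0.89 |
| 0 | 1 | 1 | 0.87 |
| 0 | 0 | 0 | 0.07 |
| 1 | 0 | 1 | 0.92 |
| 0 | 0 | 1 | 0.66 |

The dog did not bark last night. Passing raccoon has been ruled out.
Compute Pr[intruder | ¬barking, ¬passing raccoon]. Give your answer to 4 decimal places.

Sum P(¬barking|·) weighted by the priors over the 4 (distant siren, intruder) configurations:
  P(¬barking | ¬passing raccoon) = 0.93×0.47×0.8 + 0.34×0.47×0.2 + 0.24×0.53×0.8 + 0.08×0.53×0.2
        = 0.349680 + 0.031960 + 0.101760 + 0.008480 = 0.491880
Configurations with intruder contribute 0.040440, so
  P(intruder | ¬barking, ¬passing raccoon) = 0.040440 / 0.491880 ≈ 0.0822

Pr[intruder | ¬barking, ¬passing raccoon] ≈ 0.0822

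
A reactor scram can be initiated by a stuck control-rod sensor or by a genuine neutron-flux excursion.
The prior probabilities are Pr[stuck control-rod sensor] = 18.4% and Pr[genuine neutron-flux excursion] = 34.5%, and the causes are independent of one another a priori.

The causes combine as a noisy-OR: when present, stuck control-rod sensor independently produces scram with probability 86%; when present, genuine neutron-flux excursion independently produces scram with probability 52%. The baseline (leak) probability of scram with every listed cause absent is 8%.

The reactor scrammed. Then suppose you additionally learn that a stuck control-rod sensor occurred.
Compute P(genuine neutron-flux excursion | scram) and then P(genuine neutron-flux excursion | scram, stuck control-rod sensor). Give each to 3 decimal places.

Under noisy-OR, P(scram | causes) = 1 − (1−0.08)·∏(1−qᵢ) over the active causes.
P(scram) = 0.08*0.816*0.655 + 0.5584*0.816*0.345 + 0.8712*0.184*0.655 + 0.938176*0.184*0.345 = 0.042758 + 0.157201 + 0.104997 + 0.059555 = 0.364511
Of this, 0.216756 comes from 0.157201 + 0.059555 (the genuine neutron-flux excursion=true cases).
So P(genuine neutron-flux excursion | scram) = 0.216756/0.364511 ≈ 0.595.

Now also conditioning on stuck control-rod sensor=true:
Weight on genuine neutron-flux excursion=true, given the evidence: 0.938176·0.345 = 0.323671
Normalizer over all consistent configurations: 0.8712·0.655 + 0.938176·0.345 = 0.894307
Posterior = 0.323671 / 0.894307 ≈ 0.362

P(genuine neutron-flux excursion | scram) ≈ 0.595; P(genuine neutron-flux excursion | scram, stuck control-rod sensor) ≈ 0.362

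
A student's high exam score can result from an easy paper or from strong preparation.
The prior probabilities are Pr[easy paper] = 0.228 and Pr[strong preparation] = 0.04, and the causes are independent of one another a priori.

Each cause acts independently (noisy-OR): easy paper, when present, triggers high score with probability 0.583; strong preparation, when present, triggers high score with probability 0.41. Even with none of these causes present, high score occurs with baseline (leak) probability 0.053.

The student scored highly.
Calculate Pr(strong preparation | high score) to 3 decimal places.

Pr(strong preparation | high score) ≈ 0.107

Under noisy-OR, P(high score | causes) = 1 − (1−0.053)·∏(1−qᵢ) over the active causes.
P(high score) = 0.053×0.772×0.96 + 0.44127×0.772×0.04 + 0.605101×0.228×0.96 + 0.76701×0.228×0.04 = 0.039279 + 0.013626 + 0.132445 + 0.006995 = 0.192345
Restricting to configurations with strong preparation present: 0.013626 + 0.006995 = 0.020621.
P(strong preparation | high score) = 0.020621 / 0.192345 ≈ 0.107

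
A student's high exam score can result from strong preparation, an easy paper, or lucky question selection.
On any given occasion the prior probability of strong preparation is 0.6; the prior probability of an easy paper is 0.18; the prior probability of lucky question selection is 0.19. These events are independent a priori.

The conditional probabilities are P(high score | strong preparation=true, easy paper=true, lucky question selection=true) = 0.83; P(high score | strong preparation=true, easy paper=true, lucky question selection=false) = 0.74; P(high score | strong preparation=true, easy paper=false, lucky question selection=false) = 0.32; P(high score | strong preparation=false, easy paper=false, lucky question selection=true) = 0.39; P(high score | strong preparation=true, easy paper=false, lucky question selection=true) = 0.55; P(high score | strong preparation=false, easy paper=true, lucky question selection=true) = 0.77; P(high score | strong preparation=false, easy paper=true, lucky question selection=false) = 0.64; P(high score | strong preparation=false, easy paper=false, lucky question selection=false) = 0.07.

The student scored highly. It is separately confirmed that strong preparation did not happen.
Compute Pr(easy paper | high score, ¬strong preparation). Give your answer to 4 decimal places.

Pr(easy paper | high score, ¬strong preparation) ≈ 0.5273

Numerator (weight on configurations with easy paper): 0.093312 + 0.026334 = 0.119646
Denominator P(high score | ¬strong preparation): 0.07*0.82*0.81 + 0.39*0.82*0.19 + 0.64*0.18*0.81 + 0.77*0.18*0.19 = 0.226902
P(easy paper | high score, ¬strong preparation) = 0.119646/0.226902 ≈ 0.5273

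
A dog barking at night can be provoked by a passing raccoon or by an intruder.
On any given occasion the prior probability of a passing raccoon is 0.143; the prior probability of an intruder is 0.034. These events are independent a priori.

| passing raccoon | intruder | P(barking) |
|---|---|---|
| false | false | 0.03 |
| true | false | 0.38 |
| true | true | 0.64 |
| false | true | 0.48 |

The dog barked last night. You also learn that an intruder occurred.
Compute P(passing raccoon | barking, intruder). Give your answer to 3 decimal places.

P(passing raccoon | barking, intruder) ≈ 0.182

Sum P(barking|·) weighted by the priors over both values of passing raccoon:
  P(barking | intruder) = 0.48*0.857 + 0.64*0.143
        = 0.411360 + 0.091520 = 0.502880
Keeping only the passing raccoon-present terms gives 0.091520, so
  P(passing raccoon | barking, intruder) = 0.091520 / 0.502880 ≈ 0.182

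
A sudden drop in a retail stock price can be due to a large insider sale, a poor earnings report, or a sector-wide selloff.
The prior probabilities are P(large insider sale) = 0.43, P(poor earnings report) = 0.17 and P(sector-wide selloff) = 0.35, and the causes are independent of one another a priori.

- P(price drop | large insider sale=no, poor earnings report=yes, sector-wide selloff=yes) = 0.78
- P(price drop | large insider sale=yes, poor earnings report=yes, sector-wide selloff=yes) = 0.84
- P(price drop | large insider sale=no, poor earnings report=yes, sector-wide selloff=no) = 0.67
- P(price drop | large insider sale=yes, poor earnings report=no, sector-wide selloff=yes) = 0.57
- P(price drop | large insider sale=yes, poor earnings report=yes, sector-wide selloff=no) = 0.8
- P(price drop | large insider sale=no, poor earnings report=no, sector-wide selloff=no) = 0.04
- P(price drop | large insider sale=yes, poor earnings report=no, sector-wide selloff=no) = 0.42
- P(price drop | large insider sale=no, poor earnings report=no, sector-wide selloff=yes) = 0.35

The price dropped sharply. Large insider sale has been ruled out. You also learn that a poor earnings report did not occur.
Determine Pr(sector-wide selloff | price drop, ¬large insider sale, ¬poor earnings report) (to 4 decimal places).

P(price drop | ¬large insider sale, ¬poor earnings report) = 0.04·0.65 + 0.35·0.35 = 0.026000 + 0.122500 = 0.148500
Restricting to configurations with sector-wide selloff present: 0.35·0.35 = 0.122500.
Hence the posterior is 0.122500/0.148500 ≈ 0.8249.

Pr(sector-wide selloff | price drop, ¬large insider sale, ¬poor earnings report) ≈ 0.8249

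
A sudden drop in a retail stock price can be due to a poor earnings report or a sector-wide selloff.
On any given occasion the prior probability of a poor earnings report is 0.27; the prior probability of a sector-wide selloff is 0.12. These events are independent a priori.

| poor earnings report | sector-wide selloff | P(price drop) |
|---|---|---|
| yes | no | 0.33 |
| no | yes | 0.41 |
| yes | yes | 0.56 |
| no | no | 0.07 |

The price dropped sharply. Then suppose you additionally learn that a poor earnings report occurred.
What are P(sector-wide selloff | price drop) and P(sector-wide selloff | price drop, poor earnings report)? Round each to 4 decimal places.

P(price drop) = 0.07·0.73·0.88 + 0.41·0.73·0.12 + 0.33·0.27·0.88 + 0.56·0.27·0.12 = 0.044968 + 0.035916 + 0.078408 + 0.018144 = 0.177436
The sector-wide selloff-present share is 0.035916 + 0.018144 = 0.054060.
So P(sector-wide selloff | price drop) = 0.054060/0.177436 ≈ 0.3047.

Now condition on the additional information:
Numerator (weight on configurations with sector-wide selloff): 0.56·0.12 = 0.067200
Denominator P(price drop | poor earnings report): 0.33·0.88 + 0.56·0.12 = 0.357600
Posterior = 0.067200 / 0.357600 ≈ 0.1879

P(sector-wide selloff | price drop) ≈ 0.3047; P(sector-wide selloff | price drop, poor earnings report) ≈ 0.1879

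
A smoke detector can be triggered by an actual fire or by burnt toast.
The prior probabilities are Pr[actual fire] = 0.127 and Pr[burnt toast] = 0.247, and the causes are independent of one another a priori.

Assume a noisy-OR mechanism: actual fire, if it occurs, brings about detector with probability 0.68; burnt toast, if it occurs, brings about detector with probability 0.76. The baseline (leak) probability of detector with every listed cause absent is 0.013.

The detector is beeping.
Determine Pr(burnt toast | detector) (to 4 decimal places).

Under noisy-OR, P(detector | causes) = 1 − (1−0.013)·∏(1−qᵢ) over the active causes.
Numerator (weight on configurations with burnt toast): 0.164552 + 0.028991 = 0.193543
Normalizer over all consistent configurations: 0.013·0.873·0.753 + 0.76312·0.873·0.247 + 0.68416·0.127·0.753 + 0.924198·0.127·0.247 = 0.267516
P(burnt toast | detector) = 0.193543/0.267516 ≈ 0.7235

Pr(burnt toast | detector) ≈ 0.7235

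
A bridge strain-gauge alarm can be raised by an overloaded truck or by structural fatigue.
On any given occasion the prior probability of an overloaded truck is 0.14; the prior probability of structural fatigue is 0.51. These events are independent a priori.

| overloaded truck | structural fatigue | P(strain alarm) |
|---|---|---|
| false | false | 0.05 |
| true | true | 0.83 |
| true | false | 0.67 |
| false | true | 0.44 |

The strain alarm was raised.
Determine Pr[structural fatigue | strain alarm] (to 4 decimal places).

Pr[structural fatigue | strain alarm] ≈ 0.7901

Enumerate the 4 (overloaded truck, structural fatigue) configurations and weight by the priors:
  P(strain alarm) = 0.05·0.86·0.49 + 0.44·0.86·0.51 + 0.67·0.14·0.49 + 0.83·0.14·0.51
        = 0.021070 + 0.192984 + 0.045962 + 0.059262 = 0.319278
Configurations with structural fatigue contribute 0.252246, so
  P(structural fatigue | strain alarm) = 0.252246 / 0.319278 ≈ 0.7901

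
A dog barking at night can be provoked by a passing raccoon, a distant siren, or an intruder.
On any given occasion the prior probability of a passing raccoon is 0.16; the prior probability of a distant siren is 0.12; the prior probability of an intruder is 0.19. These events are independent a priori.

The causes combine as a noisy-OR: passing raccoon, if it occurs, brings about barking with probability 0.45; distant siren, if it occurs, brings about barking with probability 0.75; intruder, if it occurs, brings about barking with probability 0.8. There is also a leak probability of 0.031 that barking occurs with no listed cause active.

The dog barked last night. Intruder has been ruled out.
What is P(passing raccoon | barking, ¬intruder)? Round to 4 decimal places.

Under noisy-OR, P(barking | causes) = 1 − (1−0.031)·∏(1−qᵢ) over the active causes.
P(barking | ¬intruder) = 0.031×0.84×0.88 + 0.75775×0.84×0.12 + 0.46705×0.16×0.88 + 0.866762×0.16×0.12 = 0.022915 + 0.076381 + 0.065761 + 0.016642 = 0.181699
Of this, 0.082403 comes from 0.065761 + 0.016642 (the passing raccoon=true cases).
P(passing raccoon | barking, ¬intruder) = 0.082403 / 0.181699 ≈ 0.4535

P(passing raccoon | barking, ¬intruder) ≈ 0.4535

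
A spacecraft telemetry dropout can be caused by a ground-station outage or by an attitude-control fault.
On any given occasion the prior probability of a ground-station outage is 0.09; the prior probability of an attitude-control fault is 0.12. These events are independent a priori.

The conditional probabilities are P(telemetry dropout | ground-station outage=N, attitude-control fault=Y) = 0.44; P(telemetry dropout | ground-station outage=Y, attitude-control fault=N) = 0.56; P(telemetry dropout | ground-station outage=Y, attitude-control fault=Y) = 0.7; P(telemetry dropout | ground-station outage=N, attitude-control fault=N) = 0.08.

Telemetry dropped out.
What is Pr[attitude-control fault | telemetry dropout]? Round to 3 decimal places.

Pr[attitude-control fault | telemetry dropout] ≈ 0.339

Enumerate the 4 (ground-station outage, attitude-control fault) configurations and weight by the priors:
  P(telemetry dropout) = 0.08*0.91*0.88 + 0.44*0.91*0.12 + 0.56*0.09*0.88 + 0.7*0.09*0.12
        = 0.064064 + 0.048048 + 0.044352 + 0.007560 = 0.164024
The terms with attitude-control fault present sum to 0.055608, so
  P(attitude-control fault | telemetry dropout) = 0.055608 / 0.164024 ≈ 0.339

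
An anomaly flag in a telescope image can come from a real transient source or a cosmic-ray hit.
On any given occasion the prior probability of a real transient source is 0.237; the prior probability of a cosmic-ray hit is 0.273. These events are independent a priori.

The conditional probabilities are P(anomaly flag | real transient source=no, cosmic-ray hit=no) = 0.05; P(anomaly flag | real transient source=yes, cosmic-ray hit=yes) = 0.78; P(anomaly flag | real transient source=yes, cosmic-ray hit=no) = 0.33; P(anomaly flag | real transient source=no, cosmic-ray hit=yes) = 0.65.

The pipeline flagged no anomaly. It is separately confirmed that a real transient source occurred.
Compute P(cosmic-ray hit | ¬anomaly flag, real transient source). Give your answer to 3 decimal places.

Enumerate both values of cosmic-ray hit and weight by the priors:
  P(¬anomaly flag | real transient source) = 0.67*0.727 + 0.22*0.273
        = 0.487090 + 0.060060 = 0.547150
Keeping only the cosmic-ray hit-present terms gives 0.060060, so
  P(cosmic-ray hit | ¬anomaly flag, real transient source) = 0.060060 / 0.547150 ≈ 0.110

P(cosmic-ray hit | ¬anomaly flag, real transient source) ≈ 0.110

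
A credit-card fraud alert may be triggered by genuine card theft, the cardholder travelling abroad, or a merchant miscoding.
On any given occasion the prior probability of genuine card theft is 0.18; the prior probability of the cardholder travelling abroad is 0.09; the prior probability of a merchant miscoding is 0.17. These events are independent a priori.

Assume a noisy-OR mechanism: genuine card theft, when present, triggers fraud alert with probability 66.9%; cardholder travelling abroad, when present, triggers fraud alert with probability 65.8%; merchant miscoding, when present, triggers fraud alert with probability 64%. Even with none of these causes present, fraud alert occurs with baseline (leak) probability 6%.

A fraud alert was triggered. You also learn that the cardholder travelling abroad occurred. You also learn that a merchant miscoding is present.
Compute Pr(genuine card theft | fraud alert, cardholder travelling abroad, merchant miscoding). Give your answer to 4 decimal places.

Pr(genuine card theft | fraud alert, cardholder travelling abroad, merchant miscoding) ≈ 0.1927

Under noisy-OR, P(fraud alert | causes) = 1 − (1−0.06)·∏(1−qᵢ) over the active causes.
By total probability over both values of genuine card theft:
  P(fraud alert | cardholder travelling abroad, merchant miscoding) = 0.884267×0.82 + 0.961692×0.18
        = 0.725099 + 0.173105 = 0.898204
The terms with genuine card theft present sum to 0.173105, so
  P(genuine card theft | fraud alert, cardholder travelling abroad, merchant miscoding) = 0.173105 / 0.898204 ≈ 0.1927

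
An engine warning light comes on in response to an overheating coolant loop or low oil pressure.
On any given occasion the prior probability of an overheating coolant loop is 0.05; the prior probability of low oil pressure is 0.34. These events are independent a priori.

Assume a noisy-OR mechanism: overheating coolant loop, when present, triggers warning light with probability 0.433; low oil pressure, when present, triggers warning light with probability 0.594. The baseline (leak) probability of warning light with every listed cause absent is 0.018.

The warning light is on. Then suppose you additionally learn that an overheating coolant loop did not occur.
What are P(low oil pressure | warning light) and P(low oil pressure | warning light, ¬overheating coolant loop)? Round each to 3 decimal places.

P(low oil pressure | warning light) ≈ 0.889; P(low oil pressure | warning light, ¬overheating coolant loop) ≈ 0.945

Under noisy-OR, P(warning light | causes) = 1 − (1−0.018)·∏(1−qᵢ) over the active causes.
P(warning light) = 0.018×0.95×0.66 + 0.601308×0.95×0.34 + 0.443206×0.05×0.66 + 0.773942×0.05×0.34 = 0.011286 + 0.194222 + 0.014626 + 0.013157 = 0.233291
Restricting to configurations with low oil pressure present: 0.194222 + 0.013157 = 0.207379.
So P(low oil pressure | warning light) = 0.207379/0.233291 ≈ 0.889.

Now also conditioning on overheating coolant loop≠true:
P(warning light | ¬overheating coolant loop) = 0.018×0.66 + 0.601308×0.34 = 0.011880 + 0.204445 = 0.216325
Restricting to configurations with low oil pressure present: 0.601308×0.34 = 0.204445.
P(low oil pressure | warning light, ¬overheating coolant loop) = 0.204445 / 0.216325 ≈ 0.945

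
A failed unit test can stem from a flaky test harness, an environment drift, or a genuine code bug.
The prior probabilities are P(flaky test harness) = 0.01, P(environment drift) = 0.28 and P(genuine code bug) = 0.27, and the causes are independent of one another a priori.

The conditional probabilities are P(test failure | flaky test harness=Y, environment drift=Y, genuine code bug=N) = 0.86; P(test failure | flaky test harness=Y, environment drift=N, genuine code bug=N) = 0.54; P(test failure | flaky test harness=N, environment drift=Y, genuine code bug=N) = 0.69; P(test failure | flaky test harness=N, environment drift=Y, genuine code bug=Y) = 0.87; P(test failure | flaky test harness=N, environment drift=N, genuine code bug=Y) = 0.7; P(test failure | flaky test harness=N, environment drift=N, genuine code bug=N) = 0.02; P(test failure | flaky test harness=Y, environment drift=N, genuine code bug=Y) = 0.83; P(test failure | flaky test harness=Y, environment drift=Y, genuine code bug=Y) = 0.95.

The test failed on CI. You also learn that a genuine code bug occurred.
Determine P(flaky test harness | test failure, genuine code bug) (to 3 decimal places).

P(flaky test harness | test failure, genuine code bug) ≈ 0.012

Weight on flaky test harness=true, given the evidence: 0.005976 + 0.002660 = 0.008636
Denominator P(test failure | genuine code bug): 0.7*0.99*0.72 + 0.87*0.99*0.28 + 0.83*0.01*0.72 + 0.95*0.01*0.28 = 0.748760
Posterior = 0.008636 / 0.748760 ≈ 0.012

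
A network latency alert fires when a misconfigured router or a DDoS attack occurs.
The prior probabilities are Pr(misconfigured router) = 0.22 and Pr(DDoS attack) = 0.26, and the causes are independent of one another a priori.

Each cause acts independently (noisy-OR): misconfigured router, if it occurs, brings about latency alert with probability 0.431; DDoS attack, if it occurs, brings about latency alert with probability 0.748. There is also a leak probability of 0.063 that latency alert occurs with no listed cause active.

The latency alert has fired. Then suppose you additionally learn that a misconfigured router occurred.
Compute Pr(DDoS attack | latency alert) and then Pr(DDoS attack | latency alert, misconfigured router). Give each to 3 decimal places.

Pr(DDoS attack | latency alert) ≈ 0.645; Pr(DDoS attack | latency alert, misconfigured router) ≈ 0.394

Under noisy-OR, P(latency alert | causes) = 1 − (1−0.063)·∏(1−qᵢ) over the active causes.
P(latency alert) = 0.063×0.78×0.74 + 0.763876×0.78×0.26 + 0.466847×0.22×0.74 + 0.865645×0.22×0.26 = 0.036364 + 0.154914 + 0.076003 + 0.049515 = 0.316796
Of this, 0.204429 comes from 0.154914 + 0.049515 (the DDoS attack=true cases).
Hence the posterior is 0.204429/0.316796 ≈ 0.645.

Now also conditioning on misconfigured router=true:
P(latency alert | misconfigured router) = 0.466847*0.74 + 0.865645*0.26 = 0.345467 + 0.225068 = 0.570535
The DDoS attack-present share is 0.865645*0.26 = 0.225068.
P(DDoS attack | latency alert, misconfigured router) = 0.225068 / 0.570535 ≈ 0.394
— misconfigured router explains away the evidence for DDoS attack.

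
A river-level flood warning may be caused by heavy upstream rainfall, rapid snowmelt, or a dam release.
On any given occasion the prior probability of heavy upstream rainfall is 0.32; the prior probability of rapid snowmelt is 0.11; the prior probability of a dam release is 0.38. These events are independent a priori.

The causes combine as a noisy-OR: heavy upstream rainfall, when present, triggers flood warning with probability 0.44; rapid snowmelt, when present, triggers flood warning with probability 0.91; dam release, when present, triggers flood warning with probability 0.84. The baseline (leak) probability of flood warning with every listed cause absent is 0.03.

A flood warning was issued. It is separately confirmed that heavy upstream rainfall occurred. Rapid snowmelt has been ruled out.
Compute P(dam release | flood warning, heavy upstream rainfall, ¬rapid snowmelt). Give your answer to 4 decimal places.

Under noisy-OR, P(flood warning | causes) = 1 − (1−0.03)·∏(1−qᵢ) over the active causes.
By total probability over both values of dam release:
  P(flood warning | heavy upstream rainfall, ¬rapid snowmelt) = 0.4568·0.62 + 0.913088·0.38
        = 0.283216 + 0.346973 = 0.630189
Keeping only the dam release-present terms gives 0.346973, so
  P(dam release | flood warning, heavy upstream rainfall, ¬rapid snowmelt) = 0.346973 / 0.630189 ≈ 0.5506

P(dam release | flood warning, heavy upstream rainfall, ¬rapid snowmelt) ≈ 0.5506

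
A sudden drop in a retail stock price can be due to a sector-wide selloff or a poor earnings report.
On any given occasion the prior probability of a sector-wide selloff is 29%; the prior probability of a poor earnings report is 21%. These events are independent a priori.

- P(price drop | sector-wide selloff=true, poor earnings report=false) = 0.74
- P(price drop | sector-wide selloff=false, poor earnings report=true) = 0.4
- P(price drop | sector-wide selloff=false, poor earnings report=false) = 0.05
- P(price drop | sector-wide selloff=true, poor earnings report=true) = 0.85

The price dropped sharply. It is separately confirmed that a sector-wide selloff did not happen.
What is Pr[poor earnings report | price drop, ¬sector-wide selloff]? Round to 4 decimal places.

Pr[poor earnings report | price drop, ¬sector-wide selloff] ≈ 0.6802

Sum P(price drop|·) weighted by the priors over both values of poor earnings report:
  P(price drop | ¬sector-wide selloff) = 0.05×0.79 + 0.4×0.21
        = 0.039500 + 0.084000 = 0.123500
Keeping only the poor earnings report-present terms gives 0.084000, so
  P(poor earnings report | price drop, ¬sector-wide selloff) = 0.084000 / 0.123500 ≈ 0.6802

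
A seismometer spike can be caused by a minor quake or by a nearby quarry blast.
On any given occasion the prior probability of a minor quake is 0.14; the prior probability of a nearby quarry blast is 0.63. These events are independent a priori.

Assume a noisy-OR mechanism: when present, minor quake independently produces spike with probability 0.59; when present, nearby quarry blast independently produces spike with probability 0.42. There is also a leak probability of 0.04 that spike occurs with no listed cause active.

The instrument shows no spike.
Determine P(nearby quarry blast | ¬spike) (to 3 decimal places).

Under noisy-OR, P(spike | causes) = 1 − (1−0.04)·∏(1−qᵢ) over the active causes.
For the numerator, keep only nearby quarry blast=true terms: 0.301674 + 0.020135 = 0.321809
Normalizer over all consistent configurations: 0.96·0.86·0.37 + 0.5568·0.86·0.63 + 0.3936·0.14·0.37 + 0.228288·0.14·0.63 = 0.647669
P(nearby quarry blast | ¬spike) = 0.321809/0.647669 ≈ 0.497

P(nearby quarry blast | ¬spike) ≈ 0.497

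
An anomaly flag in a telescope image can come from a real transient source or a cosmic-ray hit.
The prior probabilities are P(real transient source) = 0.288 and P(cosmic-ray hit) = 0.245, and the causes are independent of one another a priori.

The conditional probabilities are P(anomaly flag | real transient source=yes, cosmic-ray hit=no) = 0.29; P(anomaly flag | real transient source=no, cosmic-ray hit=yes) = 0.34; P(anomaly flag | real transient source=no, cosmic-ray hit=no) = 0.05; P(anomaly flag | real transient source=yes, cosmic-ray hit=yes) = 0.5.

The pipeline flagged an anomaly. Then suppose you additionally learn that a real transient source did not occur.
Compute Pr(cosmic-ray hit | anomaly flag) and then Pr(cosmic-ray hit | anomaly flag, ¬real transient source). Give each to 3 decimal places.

Pr(cosmic-ray hit | anomaly flag) ≈ 0.513; Pr(cosmic-ray hit | anomaly flag, ¬real transient source) ≈ 0.688

For the numerator, keep only cosmic-ray hit=true terms: 0.059310 + 0.035280 = 0.094590
Denominator P(anomaly flag): 0.05*0.712*0.755 + 0.34*0.712*0.245 + 0.29*0.288*0.755 + 0.5*0.288*0.245 = 0.184526
Posterior = 0.094590 / 0.184526 ≈ 0.513

Now also conditioning on real transient source≠true:
P(anomaly flag | ¬real transient source) = 0.05·0.755 + 0.34·0.245 = 0.037750 + 0.083300 = 0.121050
Restricting to configurations with cosmic-ray hit present: 0.34·0.245 = 0.083300.
So P(cosmic-ray hit | anomaly flag, ¬real transient source) = 0.083300/0.121050 ≈ 0.688.
Ruling out real transient source raises the posterior on cosmic-ray hit — the flip side of explaining away.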